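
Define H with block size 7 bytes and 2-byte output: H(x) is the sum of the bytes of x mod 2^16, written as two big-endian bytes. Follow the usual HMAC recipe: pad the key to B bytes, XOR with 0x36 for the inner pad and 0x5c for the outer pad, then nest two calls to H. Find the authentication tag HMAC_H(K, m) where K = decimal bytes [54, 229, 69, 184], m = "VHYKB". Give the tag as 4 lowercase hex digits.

Key decimal bytes [54, 229, 69, 184] = 36 e5 45 b8 is 4 bytes ≤ B = 7; zero-pad to 7 bytes: K' = 36 e5 45 b8 00 00 00.
K' ⊕ ipad = 00 d3 73 8e 36 36 36.  K' ⊕ opad = 6a b9 19 e4 5c 5c 5c.
Inner input = (K'⊕ipad) ∥ m = 00 d3 73 8e 36 36 36 ∥ 56 48 59 4b 42.
Inner hash: sum = 0+211+115+142+54+54+54+86+72+89+75+66 = 1018 → 03 fa.
Outer input = (K'⊕opad) ∥ inner = 6a b9 19 e4 5c 5c 5c ∥ 03 fa.
Outer hash (tag): sum = 106+185+25+228+92+92+92+3+250 = 1073 → 04 31.

0431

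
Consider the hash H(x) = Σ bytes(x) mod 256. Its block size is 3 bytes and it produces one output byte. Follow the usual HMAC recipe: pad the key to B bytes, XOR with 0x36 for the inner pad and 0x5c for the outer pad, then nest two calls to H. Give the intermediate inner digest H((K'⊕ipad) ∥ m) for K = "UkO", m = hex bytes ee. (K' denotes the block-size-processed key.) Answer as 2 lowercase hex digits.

Key "UkO" = 55 6b 4f is exactly B = 3 bytes: K' = 55 6b 4f.
K' ⊕ ipad = 63 5d 79.
Inner input = 63 5d 79 ∥ ee.
Inner hash: sum = 99+93+121+238 = 551; mod 256 = 39 → 27.

27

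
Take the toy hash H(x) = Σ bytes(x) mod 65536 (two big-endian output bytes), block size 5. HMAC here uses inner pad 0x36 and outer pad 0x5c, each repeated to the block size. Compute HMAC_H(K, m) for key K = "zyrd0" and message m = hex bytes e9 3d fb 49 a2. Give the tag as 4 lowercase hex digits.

0164

Key "zyrd0" = 7a 79 72 64 30 is exactly B = 5 bytes: K' = 7a 79 72 64 30.
K' ⊕ ipad = 4c 4f 44 52 06.  K' ⊕ opad = 26 25 2e 38 6c.
Inner input = (K'⊕ipad) ∥ m = 4c 4f 44 52 06 ∥ e9 3d fb 49 a2.
Inner hash: sum = 76+79+68+82+6+233+61+251+73+162 = 1091 → 04 43.
Outer input = (K'⊕opad) ∥ inner = 26 25 2e 38 6c ∥ 04 43.
Outer hash (tag): sum = 38+37+46+56+108+4+67 = 356 → 01 64.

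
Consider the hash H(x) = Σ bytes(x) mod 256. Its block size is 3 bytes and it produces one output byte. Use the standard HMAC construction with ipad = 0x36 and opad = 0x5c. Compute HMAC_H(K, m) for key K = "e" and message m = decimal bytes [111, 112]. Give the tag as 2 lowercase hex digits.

8f

Key "e" = 65 is 1 byte ≤ B = 3; zero-pad to 3 bytes: K' = 65 00 00.
K' ⊕ ipad = 53 36 36.  K' ⊕ opad = 39 5c 5c.
Inner input = (K'⊕ipad) ∥ m = 53 36 36 ∥ 6f 70.
Inner hash: sum = 83+54+54+111+112 = 414; mod 256 = 158 → 9e.
Outer input = (K'⊕opad) ∥ inner = 39 5c 5c ∥ 9e.
Outer hash (tag): sum = 57+92+92+158 = 399; mod 256 = 143 → 8f.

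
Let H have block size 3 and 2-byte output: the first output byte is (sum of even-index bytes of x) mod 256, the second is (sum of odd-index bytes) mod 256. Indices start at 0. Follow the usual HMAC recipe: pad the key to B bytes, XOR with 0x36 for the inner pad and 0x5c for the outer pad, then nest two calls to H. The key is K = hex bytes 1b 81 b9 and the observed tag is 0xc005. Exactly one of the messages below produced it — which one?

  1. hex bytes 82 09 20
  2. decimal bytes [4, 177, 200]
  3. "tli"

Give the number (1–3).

3

Key hex bytes 1b 81 b9 is exactly B = 3 bytes: K' = 1b 81 b9.
K' ⊕ ipad = 2d b7 8f; K' ⊕ opad = 47 dd e5.
m1: inner = H(2d b7 8f 82 09 20) = c5 59; tag = H(47 dd e5 c5 59) = 85a2
m2: inner = H(2d b7 8f 04 b1 c8) = 6d 83; tag = H(47 dd e5 6d 83) = af4a
m3: inner = H(2d b7 8f 74 6c 69) = 28 94; tag = H(47 dd e5 28 94) = c005 ← matches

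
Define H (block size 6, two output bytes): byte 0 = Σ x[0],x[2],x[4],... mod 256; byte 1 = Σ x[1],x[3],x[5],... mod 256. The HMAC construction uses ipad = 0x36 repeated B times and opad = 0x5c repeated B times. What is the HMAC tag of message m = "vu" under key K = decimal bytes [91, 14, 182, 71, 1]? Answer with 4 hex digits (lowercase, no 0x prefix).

Key decimal bytes [91, 14, 182, 71, 1] = 5b 0e b6 47 01 is 5 bytes ≤ B = 6; zero-pad to 6 bytes: K' = 5b 0e b6 47 01 00.
K' ⊕ ipad = 6d 38 80 71 37 36.  K' ⊕ opad = 07 52 ea 1b 5d 5c.
Inner input = (K'⊕ipad) ∥ m = 6d 38 80 71 37 36 ∥ 76 75.
Inner hash: even-index sum = 410 mod 256 = 154; odd-index sum = 340 mod 256 = 84 → 9a 54.
Outer input = (K'⊕opad) ∥ inner = 07 52 ea 1b 5d 5c ∥ 9a 54.
Outer hash (tag): even-index sum = 488 mod 256 = 232; odd-index sum = 285 mod 256 = 29 → e8 1d.

e81d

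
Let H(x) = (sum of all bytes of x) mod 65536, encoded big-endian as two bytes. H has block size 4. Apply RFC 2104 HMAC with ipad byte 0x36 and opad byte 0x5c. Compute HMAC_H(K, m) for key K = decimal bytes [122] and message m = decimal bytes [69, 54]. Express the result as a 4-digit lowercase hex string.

Key decimal bytes [122] = 7a is 1 byte ≤ B = 4; zero-pad to 4 bytes: K' = 7a 00 00 00.
K' ⊕ ipad = 4c 36 36 36.  K' ⊕ opad = 26 5c 5c 5c.
Inner input = (K'⊕ipad) ∥ m = 4c 36 36 36 ∥ 45 36.
Inner hash: sum = 76+54+54+54+69+54 = 361 → 01 69.
Outer input = (K'⊕opad) ∥ inner = 26 5c 5c 5c ∥ 01 69.
Outer hash (tag): sum = 38+92+92+92+1+105 = 420 → 01 a4.

01a4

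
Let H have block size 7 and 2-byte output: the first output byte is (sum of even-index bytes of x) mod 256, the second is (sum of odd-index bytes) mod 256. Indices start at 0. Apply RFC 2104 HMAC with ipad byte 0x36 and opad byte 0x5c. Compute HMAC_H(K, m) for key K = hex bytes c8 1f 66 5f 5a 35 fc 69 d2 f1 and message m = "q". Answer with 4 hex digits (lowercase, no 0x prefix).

360b

Key hex bytes c8 1f 66 5f 5a 35 fc 69 d2 f1 is 10 bytes > B = 7, so hash it first: H(key) = 56 0d, then zero-pad to 7 bytes: K' = 56 0d 00 00 00 00 00.
K' ⊕ ipad = 60 3b 36 36 36 36 36.  K' ⊕ opad = 0a 51 5c 5c 5c 5c 5c.
Inner input = (K'⊕ipad) ∥ m = 60 3b 36 36 36 36 36 ∥ 71.
Inner hash: even-index sum = 258 mod 256 = 2; odd-index sum = 280 mod 256 = 24 → 02 18.
Outer input = (K'⊕opad) ∥ inner = 0a 51 5c 5c 5c 5c 5c ∥ 02 18.
Outer hash (tag): even-index sum = 310 mod 256 = 54; odd-index sum = 267 mod 256 = 11 → 36 0b.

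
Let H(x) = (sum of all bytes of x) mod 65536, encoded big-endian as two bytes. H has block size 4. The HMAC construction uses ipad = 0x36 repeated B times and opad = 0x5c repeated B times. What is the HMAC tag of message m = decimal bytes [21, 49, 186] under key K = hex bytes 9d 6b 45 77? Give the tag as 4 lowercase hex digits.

Key hex bytes 9d 6b 45 77 is exactly B = 4 bytes: K' = 9d 6b 45 77.
K' ⊕ ipad = ab 5d 73 41.  K' ⊕ opad = c1 37 19 2b.
Inner input = (K'⊕ipad) ∥ m = ab 5d 73 41 ∥ 15 31 ba.
Inner hash: sum = 171+93+115+65+21+49+186 = 700 → 02 bc.
Outer input = (K'⊕opad) ∥ inner = c1 37 19 2b ∥ 02 bc.
Outer hash (tag): sum = 193+55+25+43+2+188 = 506 → 01 fa.

01fa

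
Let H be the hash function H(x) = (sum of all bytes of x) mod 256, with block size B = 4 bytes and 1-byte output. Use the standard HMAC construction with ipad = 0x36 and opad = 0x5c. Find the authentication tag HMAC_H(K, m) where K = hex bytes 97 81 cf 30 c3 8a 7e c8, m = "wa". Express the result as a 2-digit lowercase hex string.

20

Key hex bytes 97 81 cf 30 c3 8a 7e c8 is 8 bytes > B = 4, so hash it first: H(key) = aa, then zero-pad to 4 bytes: K' = aa 00 00 00.
K' ⊕ ipad = 9c 36 36 36.  K' ⊕ opad = f6 5c 5c 5c.
Inner input = (K'⊕ipad) ∥ m = 9c 36 36 36 ∥ 77 61.
Inner hash: sum = 156+54+54+54+119+97 = 534; mod 256 = 22 → 16.
Outer input = (K'⊕opad) ∥ inner = f6 5c 5c 5c ∥ 16.
Outer hash (tag): sum = 246+92+92+92+22 = 544; mod 256 = 32 → 20.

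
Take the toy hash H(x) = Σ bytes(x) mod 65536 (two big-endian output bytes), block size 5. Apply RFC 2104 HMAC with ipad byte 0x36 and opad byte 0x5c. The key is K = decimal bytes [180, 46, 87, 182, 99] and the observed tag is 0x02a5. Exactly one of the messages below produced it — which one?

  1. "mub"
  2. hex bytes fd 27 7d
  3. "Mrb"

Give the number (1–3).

1

Key decimal bytes [180, 46, 87, 182, 99] = b4 2e 57 b6 63 is exactly B = 5 bytes: K' = b4 2e 57 b6 63.
K' ⊕ ipad = 82 18 61 80 55; K' ⊕ opad = e8 72 0b ea 3f.
m1: inner = H(82 18 61 80 55 6d 75 62) = 03 14; tag = H(e8 72 0b ea 3f 03 14) = 02a5 ← matches
m2: inner = H(82 18 61 80 55 fd 27 7d) = 03 71; tag = H(e8 72 0b ea 3f 03 71) = 0302
m3: inner = H(82 18 61 80 55 4d 72 62) = 02 f1; tag = H(e8 72 0b ea 3f 02 f1) = 0381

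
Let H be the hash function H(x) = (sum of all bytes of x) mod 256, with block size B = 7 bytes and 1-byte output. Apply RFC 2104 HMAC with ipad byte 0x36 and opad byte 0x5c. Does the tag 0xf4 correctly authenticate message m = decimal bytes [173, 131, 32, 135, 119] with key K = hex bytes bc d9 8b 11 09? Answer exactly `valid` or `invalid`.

Key hex bytes bc d9 8b 11 09 is 5 bytes ≤ B = 7; zero-pad to 7 bytes: K' = bc d9 8b 11 09 00 00.
K' ⊕ ipad = 8a ef bd 27 3f 36 36; K' ⊕ opad = e0 85 d7 4d 55 5c 5c.
Inner hash: sum = 138+239+189+39+63+54+54+173+131+32+135+119 = 1366; mod 256 = 86 → 56.
Outer hash (recomputed tag): sum = 224+133+215+77+85+92+92+86 = 1004; mod 256 = 236 → ec.
Recomputed tag = ec; claimed = f4 → mismatch.

invalid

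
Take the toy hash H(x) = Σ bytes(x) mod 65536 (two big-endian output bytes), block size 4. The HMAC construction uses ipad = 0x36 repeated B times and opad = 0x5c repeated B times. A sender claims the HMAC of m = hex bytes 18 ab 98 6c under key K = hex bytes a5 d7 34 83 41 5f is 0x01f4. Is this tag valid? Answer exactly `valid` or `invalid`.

Key hex bytes a5 d7 34 83 41 5f is 6 bytes > B = 4, so hash it first: H(key) = 02 d3, then zero-pad to 4 bytes: K' = 02 d3 00 00.
K' ⊕ ipad = 34 e5 36 36; K' ⊕ opad = 5e 8f 5c 5c.
Inner hash: sum = 52+229+54+54+24+171+152+108 = 844 → 03 4c.
Outer hash (recomputed tag): sum = 94+143+92+92+3+76 = 500 → 01 f4.
Recomputed tag = 01f4; claimed = 01f4 → match.

valid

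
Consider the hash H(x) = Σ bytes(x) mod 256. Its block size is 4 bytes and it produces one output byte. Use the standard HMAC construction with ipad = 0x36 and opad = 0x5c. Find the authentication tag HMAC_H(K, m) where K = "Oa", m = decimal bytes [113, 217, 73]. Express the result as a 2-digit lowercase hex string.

d7

Key "Oa" = 4f 61 is 2 bytes ≤ B = 4; zero-pad to 4 bytes: K' = 4f 61 00 00.
K' ⊕ ipad = 79 57 36 36.  K' ⊕ opad = 13 3d 5c 5c.
Inner input = (K'⊕ipad) ∥ m = 79 57 36 36 ∥ 71 d9 49.
Inner hash: sum = 121+87+54+54+113+217+73 = 719; mod 256 = 207 → cf.
Outer input = (K'⊕opad) ∥ inner = 13 3d 5c 5c ∥ cf.
Outer hash (tag): sum = 19+61+92+92+207 = 471; mod 256 = 215 → d7.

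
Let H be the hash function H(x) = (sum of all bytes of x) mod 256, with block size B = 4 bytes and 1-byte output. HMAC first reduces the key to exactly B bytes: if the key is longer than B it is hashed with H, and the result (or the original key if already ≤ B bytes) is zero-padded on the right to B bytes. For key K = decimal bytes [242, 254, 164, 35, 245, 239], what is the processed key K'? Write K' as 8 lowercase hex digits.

|K| = 6 > B = 4, so first hash the key.
H(K): sum = 242+254+164+35+245+239 = 1179; mod 256 = 155 → 9b.
Zero-pad H(K) = 9b to 4 bytes: K' = 9b 00 00 00.

9b000000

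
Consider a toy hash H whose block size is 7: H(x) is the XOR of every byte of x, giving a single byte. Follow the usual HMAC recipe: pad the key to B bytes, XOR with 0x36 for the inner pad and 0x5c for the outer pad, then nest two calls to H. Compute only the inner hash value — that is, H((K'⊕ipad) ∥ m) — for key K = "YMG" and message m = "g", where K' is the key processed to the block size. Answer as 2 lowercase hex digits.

02

Key "YMG" = 59 4d 47 is 3 bytes ≤ B = 7; zero-pad to 7 bytes: K' = 59 4d 47 00 00 00 00.
K' ⊕ ipad = 6f 7b 71 36 36 36 36.
Inner input = 6f 7b 71 36 36 36 36 ∥ 67.
Inner hash: XOR 6f⊕7b⊕71⊕36⊕36⊕36⊕36⊕67 = 02.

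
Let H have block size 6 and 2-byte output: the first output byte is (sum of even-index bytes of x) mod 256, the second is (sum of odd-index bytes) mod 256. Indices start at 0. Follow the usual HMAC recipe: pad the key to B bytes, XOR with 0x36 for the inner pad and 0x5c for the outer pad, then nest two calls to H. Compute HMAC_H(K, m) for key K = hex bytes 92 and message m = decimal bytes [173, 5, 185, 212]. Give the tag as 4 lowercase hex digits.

Key hex bytes 92 is 1 byte ≤ B = 6; zero-pad to 6 bytes: K' = 92 00 00 00 00 00.
K' ⊕ ipad = a4 36 36 36 36 36.  K' ⊕ opad = ce 5c 5c 5c 5c 5c.
Inner input = (K'⊕ipad) ∥ m = a4 36 36 36 36 36 ∥ ad 05 b9 d4.
Inner hash: even-index sum = 630 mod 256 = 118; odd-index sum = 379 mod 256 = 123 → 76 7b.
Outer input = (K'⊕opad) ∥ inner = ce 5c 5c 5c 5c 5c ∥ 76 7b.
Outer hash (tag): even-index sum = 508 mod 256 = 252; odd-index sum = 399 mod 256 = 143 → fc 8f.

fc8f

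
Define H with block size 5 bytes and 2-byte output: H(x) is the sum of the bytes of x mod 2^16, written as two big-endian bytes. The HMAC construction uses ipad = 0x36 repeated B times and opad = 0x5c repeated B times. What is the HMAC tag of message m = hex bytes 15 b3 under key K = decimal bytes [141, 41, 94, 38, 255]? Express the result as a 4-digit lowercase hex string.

034a

Key decimal bytes [141, 41, 94, 38, 255] = 8d 29 5e 26 ff is exactly B = 5 bytes: K' = 8d 29 5e 26 ff.
K' ⊕ ipad = bb 1f 68 10 c9.  K' ⊕ opad = d1 75 02 7a a3.
Inner input = (K'⊕ipad) ∥ m = bb 1f 68 10 c9 ∥ 15 b3.
Inner hash: sum = 187+31+104+16+201+21+179 = 739 → 02 e3.
Outer input = (K'⊕opad) ∥ inner = d1 75 02 7a a3 ∥ 02 e3.
Outer hash (tag): sum = 209+117+2+122+163+2+227 = 842 → 03 4a.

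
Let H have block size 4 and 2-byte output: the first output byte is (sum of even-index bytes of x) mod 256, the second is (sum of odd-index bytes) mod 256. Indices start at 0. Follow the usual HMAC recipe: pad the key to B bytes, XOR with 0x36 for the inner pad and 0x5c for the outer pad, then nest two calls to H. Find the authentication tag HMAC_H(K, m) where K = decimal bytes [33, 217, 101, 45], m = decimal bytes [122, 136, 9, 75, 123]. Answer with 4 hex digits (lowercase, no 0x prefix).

Key decimal bytes [33, 217, 101, 45] = 21 d9 65 2d is exactly B = 4 bytes: K' = 21 d9 65 2d.
K' ⊕ ipad = 17 ef 53 1b.  K' ⊕ opad = 7d 85 39 71.
Inner input = (K'⊕ipad) ∥ m = 17 ef 53 1b ∥ 7a 88 09 4b 7b.
Inner hash: even-index sum = 360 mod 256 = 104; odd-index sum = 477 mod 256 = 221 → 68 dd.
Outer input = (K'⊕opad) ∥ inner = 7d 85 39 71 ∥ 68 dd.
Outer hash (tag): even-index sum = 286 mod 256 = 30; odd-index sum = 467 mod 256 = 211 → 1e d3.

1ed3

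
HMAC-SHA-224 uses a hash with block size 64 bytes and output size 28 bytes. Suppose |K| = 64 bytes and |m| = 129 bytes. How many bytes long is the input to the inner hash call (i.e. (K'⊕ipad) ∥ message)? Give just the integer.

Key is 64 ≤ 64 bytes, zero-padded: |K'| = 64.
Inner input = (K'⊕ipad) ∥ m → 64 + 129 = 193 bytes.

193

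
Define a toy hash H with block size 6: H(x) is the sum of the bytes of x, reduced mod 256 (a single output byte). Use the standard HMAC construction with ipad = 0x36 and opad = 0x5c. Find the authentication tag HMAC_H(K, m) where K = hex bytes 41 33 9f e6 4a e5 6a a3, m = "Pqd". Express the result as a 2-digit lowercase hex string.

6b

Key hex bytes 41 33 9f e6 4a e5 6a a3 is 8 bytes > B = 6, so hash it first: H(key) = 35, then zero-pad to 6 bytes: K' = 35 00 00 00 00 00.
K' ⊕ ipad = 03 36 36 36 36 36.  K' ⊕ opad = 69 5c 5c 5c 5c 5c.
Inner input = (K'⊕ipad) ∥ m = 03 36 36 36 36 36 ∥ 50 71 64.
Inner hash: sum = 3+54+54+54+54+54+80+113+100 = 566; mod 256 = 54 → 36.
Outer input = (K'⊕opad) ∥ inner = 69 5c 5c 5c 5c 5c ∥ 36.
Outer hash (tag): sum = 105+92+92+92+92+92+54 = 619; mod 256 = 107 → 6b.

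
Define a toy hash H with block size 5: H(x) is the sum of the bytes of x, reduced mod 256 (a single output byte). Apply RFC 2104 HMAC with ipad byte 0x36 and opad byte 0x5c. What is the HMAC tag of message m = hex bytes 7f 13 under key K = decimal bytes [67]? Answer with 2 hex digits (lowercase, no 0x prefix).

6e

Key decimal bytes [67] = 43 is 1 byte ≤ B = 5; zero-pad to 5 bytes: K' = 43 00 00 00 00.
K' ⊕ ipad = 75 36 36 36 36.  K' ⊕ opad = 1f 5c 5c 5c 5c.
Inner input = (K'⊕ipad) ∥ m = 75 36 36 36 36 ∥ 7f 13.
Inner hash: sum = 117+54+54+54+54+127+19 = 479; mod 256 = 223 → df.
Outer input = (K'⊕opad) ∥ inner = 1f 5c 5c 5c 5c ∥ df.
Outer hash (tag): sum = 31+92+92+92+92+223 = 622; mod 256 = 110 → 6e.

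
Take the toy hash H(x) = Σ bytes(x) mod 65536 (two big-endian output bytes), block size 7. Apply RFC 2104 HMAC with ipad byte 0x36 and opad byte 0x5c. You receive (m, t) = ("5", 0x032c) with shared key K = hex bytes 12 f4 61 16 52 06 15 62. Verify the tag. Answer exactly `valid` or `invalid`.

Key hex bytes 12 f4 61 16 52 06 15 62 is 8 bytes > B = 7, so hash it first: H(key) = 02 4c, then zero-pad to 7 bytes: K' = 02 4c 00 00 00 00 00.
K' ⊕ ipad = 34 7a 36 36 36 36 36; K' ⊕ opad = 5e 10 5c 5c 5c 5c 5c.
Inner hash: sum = 52+122+54+54+54+54+54+53 = 497 → 01 f1.
Outer hash (recomputed tag): sum = 94+16+92+92+92+92+92+1+241 = 812 → 03 2c.
Recomputed tag = 032c; claimed = 032c → match.

valid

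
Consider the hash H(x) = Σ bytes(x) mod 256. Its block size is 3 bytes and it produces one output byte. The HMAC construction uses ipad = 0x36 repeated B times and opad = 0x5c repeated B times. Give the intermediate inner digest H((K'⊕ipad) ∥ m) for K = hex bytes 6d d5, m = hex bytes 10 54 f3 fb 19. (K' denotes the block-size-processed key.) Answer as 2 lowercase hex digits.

Key hex bytes 6d d5 is 2 bytes ≤ B = 3; zero-pad to 3 bytes: K' = 6d d5 00.
K' ⊕ ipad = 5b e3 36.
Inner input = 5b e3 36 ∥ 10 54 f3 fb 19.
Inner hash: sum = 91+227+54+16+84+243+251+25 = 991; mod 256 = 223 → df.

df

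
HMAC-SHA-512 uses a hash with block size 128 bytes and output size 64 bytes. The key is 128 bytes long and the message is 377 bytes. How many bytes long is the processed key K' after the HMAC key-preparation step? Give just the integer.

Key is 128 ≤ 128 bytes, zero-padded: |K'| = 128.

128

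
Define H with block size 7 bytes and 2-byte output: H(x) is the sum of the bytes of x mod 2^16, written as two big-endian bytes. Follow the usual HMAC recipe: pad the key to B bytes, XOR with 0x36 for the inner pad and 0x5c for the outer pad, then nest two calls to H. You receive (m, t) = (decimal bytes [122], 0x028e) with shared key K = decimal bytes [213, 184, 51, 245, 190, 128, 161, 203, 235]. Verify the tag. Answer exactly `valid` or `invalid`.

Key decimal bytes [213, 184, 51, 245, 190, 128, 161, 203, 235] = d5 b8 33 f5 be 80 a1 cb eb is 9 bytes > B = 7, so hash it first: H(key) = 06 4a, then zero-pad to 7 bytes: K' = 06 4a 00 00 00 00 00.
K' ⊕ ipad = 30 7c 36 36 36 36 36; K' ⊕ opad = 5a 16 5c 5c 5c 5c 5c.
Inner hash: sum = 48+124+54+54+54+54+54+122 = 564 → 02 34.
Outer hash (recomputed tag): sum = 90+22+92+92+92+92+92+2+52 = 626 → 02 72.
Recomputed tag = 0272; claimed = 028e → mismatch.

invalid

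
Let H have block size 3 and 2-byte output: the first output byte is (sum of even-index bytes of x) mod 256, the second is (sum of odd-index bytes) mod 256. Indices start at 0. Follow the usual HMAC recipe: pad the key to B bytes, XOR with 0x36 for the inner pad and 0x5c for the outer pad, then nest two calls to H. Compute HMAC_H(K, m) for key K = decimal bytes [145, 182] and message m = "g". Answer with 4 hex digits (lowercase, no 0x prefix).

Key decimal bytes [145, 182] = 91 b6 is 2 bytes ≤ B = 3; zero-pad to 3 bytes: K' = 91 b6 00.
K' ⊕ ipad = a7 80 36.  K' ⊕ opad = cd ea 5c.
Inner input = (K'⊕ipad) ∥ m = a7 80 36 ∥ 67.
Inner hash: even-index sum = 221 mod 256 = 221; odd-index sum = 231 mod 256 = 231 → dd e7.
Outer input = (K'⊕opad) ∥ inner = cd ea 5c ∥ dd e7.
Outer hash (tag): even-index sum = 528 mod 256 = 16; odd-index sum = 455 mod 256 = 199 → 10 c7.

10c7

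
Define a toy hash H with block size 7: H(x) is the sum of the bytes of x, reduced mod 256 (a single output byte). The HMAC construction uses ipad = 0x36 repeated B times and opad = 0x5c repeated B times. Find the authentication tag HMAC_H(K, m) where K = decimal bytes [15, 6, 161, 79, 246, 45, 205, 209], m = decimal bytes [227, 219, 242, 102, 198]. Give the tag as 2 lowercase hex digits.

Key decimal bytes [15, 6, 161, 79, 246, 45, 205, 209] = 0f 06 a1 4f f6 2d cd d1 is 8 bytes > B = 7, so hash it first: H(key) = c6, then zero-pad to 7 bytes: K' = c6 00 00 00 00 00 00.
K' ⊕ ipad = f0 36 36 36 36 36 36.  K' ⊕ opad = 9a 5c 5c 5c 5c 5c 5c.
Inner input = (K'⊕ipad) ∥ m = f0 36 36 36 36 36 36 ∥ e3 db f2 66 c6.
Inner hash: sum = 240+54+54+54+54+54+54+227+219+242+102+198 = 1552; mod 256 = 16 → 10.
Outer input = (K'⊕opad) ∥ inner = 9a 5c 5c 5c 5c 5c 5c ∥ 10.
Outer hash (tag): sum = 154+92+92+92+92+92+92+16 = 722; mod 256 = 210 → d2.

d2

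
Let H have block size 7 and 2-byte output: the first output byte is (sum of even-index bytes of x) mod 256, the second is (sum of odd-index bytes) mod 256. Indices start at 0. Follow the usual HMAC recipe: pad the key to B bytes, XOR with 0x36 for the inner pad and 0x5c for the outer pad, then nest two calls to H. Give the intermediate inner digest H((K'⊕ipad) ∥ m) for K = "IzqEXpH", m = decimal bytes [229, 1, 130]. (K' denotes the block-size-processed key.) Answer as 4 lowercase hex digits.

Key "IzqEXpH" = 49 7a 71 45 58 70 48 is exactly B = 7 bytes: K' = 49 7a 71 45 58 70 48.
K' ⊕ ipad = 7f 4c 47 73 6e 46 7e.
Inner input = 7f 4c 47 73 6e 46 7e ∥ e5 01 82.
Inner hash: even-index sum = 435 mod 256 = 179; odd-index sum = 620 mod 256 = 108 → b3 6c.

b36c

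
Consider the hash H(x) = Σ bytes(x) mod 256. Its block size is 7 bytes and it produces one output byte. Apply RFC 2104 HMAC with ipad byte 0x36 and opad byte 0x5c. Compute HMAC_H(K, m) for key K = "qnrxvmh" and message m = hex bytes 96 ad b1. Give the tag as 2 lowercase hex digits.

5e

Key "qnrxvmh" = 71 6e 72 78 76 6d 68 is exactly B = 7 bytes: K' = 71 6e 72 78 76 6d 68.
K' ⊕ ipad = 47 58 44 4e 40 5b 5e.  K' ⊕ opad = 2d 32 2e 24 2a 31 34.
Inner input = (K'⊕ipad) ∥ m = 47 58 44 4e 40 5b 5e ∥ 96 ad b1.
Inner hash: sum = 71+88+68+78+64+91+94+150+173+177 = 1054; mod 256 = 30 → 1e.
Outer input = (K'⊕opad) ∥ inner = 2d 32 2e 24 2a 31 34 ∥ 1e.
Outer hash (tag): sum = 45+50+46+36+42+49+52+30 = 350; mod 256 = 94 → 5e.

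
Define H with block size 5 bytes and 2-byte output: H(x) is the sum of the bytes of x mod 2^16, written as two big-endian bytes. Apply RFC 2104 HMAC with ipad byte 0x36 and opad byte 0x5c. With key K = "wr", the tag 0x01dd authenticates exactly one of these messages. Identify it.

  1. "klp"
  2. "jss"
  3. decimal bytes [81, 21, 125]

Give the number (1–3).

Key "wr" = 77 72 is 2 bytes ≤ B = 5; zero-pad to 5 bytes: K' = 77 72 00 00 00.
K' ⊕ ipad = 41 44 36 36 36; K' ⊕ opad = 2b 2e 5c 5c 5c.
m1: inner = H(41 44 36 36 36 6b 6c 70) = 02 6e; tag = H(2b 2e 5c 5c 5c 02 6e) = 01dd ← matches
m2: inner = H(41 44 36 36 36 6a 73 73) = 02 77; tag = H(2b 2e 5c 5c 5c 02 77) = 01e6
m3: inner = H(41 44 36 36 36 51 15 7d) = 02 0a; tag = H(2b 2e 5c 5c 5c 02 0a) = 0179

1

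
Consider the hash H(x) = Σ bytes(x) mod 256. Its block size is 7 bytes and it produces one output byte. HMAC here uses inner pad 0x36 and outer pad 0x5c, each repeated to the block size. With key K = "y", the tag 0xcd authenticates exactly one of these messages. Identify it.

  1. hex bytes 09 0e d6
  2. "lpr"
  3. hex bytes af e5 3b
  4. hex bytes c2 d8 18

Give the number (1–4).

Key "y" = 79 is 1 byte ≤ B = 7; zero-pad to 7 bytes: K' = 79 00 00 00 00 00 00.
K' ⊕ ipad = 4f 36 36 36 36 36 36; K' ⊕ opad = 25 5c 5c 5c 5c 5c 5c.
m1: inner = H(4f 36 36 36 36 36 36 09 0e d6) = 80; tag = H(25 5c 5c 5c 5c 5c 5c 80) = cd ← matches
m2: inner = H(4f 36 36 36 36 36 36 6c 70 72) = e1; tag = H(25 5c 5c 5c 5c 5c 5c e1) = 2e
m3: inner = H(4f 36 36 36 36 36 36 af e5 3b) = 62; tag = H(25 5c 5c 5c 5c 5c 5c 62) = af
m4: inner = H(4f 36 36 36 36 36 36 c2 d8 18) = 45; tag = H(25 5c 5c 5c 5c 5c 5c 45) = 92

1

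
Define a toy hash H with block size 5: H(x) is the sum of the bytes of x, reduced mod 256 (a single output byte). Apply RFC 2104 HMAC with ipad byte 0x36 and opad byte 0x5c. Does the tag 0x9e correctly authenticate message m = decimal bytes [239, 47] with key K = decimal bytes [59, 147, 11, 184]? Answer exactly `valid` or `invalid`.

valid

Key decimal bytes [59, 147, 11, 184] = 3b 93 0b b8 is 4 bytes ≤ B = 5; zero-pad to 5 bytes: K' = 3b 93 0b b8 00.
K' ⊕ ipad = 0d a5 3d 8e 36; K' ⊕ opad = 67 cf 57 e4 5c.
Inner hash: sum = 13+165+61+142+54+239+47 = 721; mod 256 = 209 → d1.
Outer hash (recomputed tag): sum = 103+207+87+228+92+209 = 926; mod 256 = 158 → 9e.
Recomputed tag = 9e; claimed = 9e → match.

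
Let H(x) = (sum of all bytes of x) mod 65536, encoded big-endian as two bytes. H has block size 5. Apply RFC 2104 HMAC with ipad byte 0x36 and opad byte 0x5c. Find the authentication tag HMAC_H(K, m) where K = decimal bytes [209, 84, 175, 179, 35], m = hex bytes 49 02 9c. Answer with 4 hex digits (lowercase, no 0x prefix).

035c

Key decimal bytes [209, 84, 175, 179, 35] = d1 54 af b3 23 is exactly B = 5 bytes: K' = d1 54 af b3 23.
K' ⊕ ipad = e7 62 99 85 15.  K' ⊕ opad = 8d 08 f3 ef 7f.
Inner input = (K'⊕ipad) ∥ m = e7 62 99 85 15 ∥ 49 02 9c.
Inner hash: sum = 231+98+153+133+21+73+2+156 = 867 → 03 63.
Outer input = (K'⊕opad) ∥ inner = 8d 08 f3 ef 7f ∥ 03 63.
Outer hash (tag): sum = 141+8+243+239+127+3+99 = 860 → 03 5c.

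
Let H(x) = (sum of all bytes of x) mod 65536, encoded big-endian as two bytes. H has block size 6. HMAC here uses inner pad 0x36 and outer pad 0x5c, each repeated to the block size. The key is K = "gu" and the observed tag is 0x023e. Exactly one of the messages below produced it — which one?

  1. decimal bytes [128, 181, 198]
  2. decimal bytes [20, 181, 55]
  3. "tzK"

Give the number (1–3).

Key "gu" = 67 75 is 2 bytes ≤ B = 6; zero-pad to 6 bytes: K' = 67 75 00 00 00 00.
K' ⊕ ipad = 51 43 36 36 36 36; K' ⊕ opad = 3b 29 5c 5c 5c 5c.
m1: inner = H(51 43 36 36 36 36 80 b5 c6) = 03 67; tag = H(3b 29 5c 5c 5c 5c 03 67) = 023e ← matches
m2: inner = H(51 43 36 36 36 36 14 b5 37) = 02 6c; tag = H(3b 29 5c 5c 5c 5c 02 6c) = 0242
m3: inner = H(51 43 36 36 36 36 74 7a 4b) = 02 a5; tag = H(3b 29 5c 5c 5c 5c 02 a5) = 027b

1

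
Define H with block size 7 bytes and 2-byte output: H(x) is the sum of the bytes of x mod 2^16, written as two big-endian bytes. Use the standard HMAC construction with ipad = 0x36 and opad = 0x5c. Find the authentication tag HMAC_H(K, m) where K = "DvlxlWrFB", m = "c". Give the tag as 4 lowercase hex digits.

Key "DvlxlWrFB" = 44 76 6c 78 6c 57 72 46 42 is 9 bytes > B = 7, so hash it first: H(key) = 03 5b, then zero-pad to 7 bytes: K' = 03 5b 00 00 00 00 00.
K' ⊕ ipad = 35 6d 36 36 36 36 36.  K' ⊕ opad = 5f 07 5c 5c 5c 5c 5c.
Inner input = (K'⊕ipad) ∥ m = 35 6d 36 36 36 36 36 ∥ 63.
Inner hash: sum = 53+109+54+54+54+54+54+99 = 531 → 02 13.
Outer input = (K'⊕opad) ∥ inner = 5f 07 5c 5c 5c 5c 5c ∥ 02 13.
Outer hash (tag): sum = 95+7+92+92+92+92+92+2+19 = 583 → 02 47.

0247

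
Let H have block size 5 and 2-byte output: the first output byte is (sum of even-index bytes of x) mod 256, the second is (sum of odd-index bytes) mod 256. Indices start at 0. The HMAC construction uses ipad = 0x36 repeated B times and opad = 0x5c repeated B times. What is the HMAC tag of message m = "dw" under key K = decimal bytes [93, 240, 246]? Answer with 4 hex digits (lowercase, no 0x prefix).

Key decimal bytes [93, 240, 246] = 5d f0 f6 is 3 bytes ≤ B = 5; zero-pad to 5 bytes: K' = 5d f0 f6 00 00.
K' ⊕ ipad = 6b c6 c0 36 36.  K' ⊕ opad = 01 ac aa 5c 5c.
Inner input = (K'⊕ipad) ∥ m = 6b c6 c0 36 36 ∥ 64 77.
Inner hash: even-index sum = 472 mod 256 = 216; odd-index sum = 352 mod 256 = 96 → d8 60.
Outer input = (K'⊕opad) ∥ inner = 01 ac aa 5c 5c ∥ d8 60.
Outer hash (tag): even-index sum = 359 mod 256 = 103; odd-index sum = 480 mod 256 = 224 → 67 e0.

67e0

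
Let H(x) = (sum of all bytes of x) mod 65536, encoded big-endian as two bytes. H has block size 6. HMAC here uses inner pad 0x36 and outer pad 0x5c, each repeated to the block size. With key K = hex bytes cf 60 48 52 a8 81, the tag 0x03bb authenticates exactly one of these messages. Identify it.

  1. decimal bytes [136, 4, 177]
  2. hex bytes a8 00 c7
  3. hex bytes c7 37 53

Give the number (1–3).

2

Key hex bytes cf 60 48 52 a8 81 is exactly B = 6 bytes: K' = cf 60 48 52 a8 81.
K' ⊕ ipad = f9 56 7e 64 9e b7; K' ⊕ opad = 93 3c 14 0e f4 dd.
m1: inner = H(f9 56 7e 64 9e b7 88 04 b1) = 04 c3; tag = H(93 3c 14 0e f4 dd 04 c3) = 0389
m2: inner = H(f9 56 7e 64 9e b7 a8 00 c7) = 04 f5; tag = H(93 3c 14 0e f4 dd 04 f5) = 03bb ← matches
m3: inner = H(f9 56 7e 64 9e b7 c7 37 53) = 04 d7; tag = H(93 3c 14 0e f4 dd 04 d7) = 039d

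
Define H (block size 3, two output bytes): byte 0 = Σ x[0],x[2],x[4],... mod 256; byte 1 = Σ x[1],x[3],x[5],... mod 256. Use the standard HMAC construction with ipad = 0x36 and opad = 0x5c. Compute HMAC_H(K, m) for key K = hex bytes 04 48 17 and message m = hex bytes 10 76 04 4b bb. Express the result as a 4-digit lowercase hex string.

Key hex bytes 04 48 17 is exactly B = 3 bytes: K' = 04 48 17.
K' ⊕ ipad = 32 7e 21.  K' ⊕ opad = 58 14 4b.
Inner input = (K'⊕ipad) ∥ m = 32 7e 21 ∥ 10 76 04 4b bb.
Inner hash: even-index sum = 276 mod 256 = 20; odd-index sum = 333 mod 256 = 77 → 14 4d.
Outer input = (K'⊕opad) ∥ inner = 58 14 4b ∥ 14 4d.
Outer hash (tag): even-index sum = 240 mod 256 = 240; odd-index sum = 40 mod 256 = 40 → f0 28.

f028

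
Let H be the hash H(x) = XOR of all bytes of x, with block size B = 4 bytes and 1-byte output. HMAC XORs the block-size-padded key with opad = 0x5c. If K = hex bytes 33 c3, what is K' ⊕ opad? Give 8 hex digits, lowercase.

Key hex bytes 33 c3 is 2 bytes ≤ B = 4; zero-pad to 4 bytes: K' = 33 c3 00 00.
XOR each byte with 0x5c: 33⊕5c=6f, c3⊕5c=9f, 00⊕5c=5c, 00⊕5c=5c.

6f9f5c5c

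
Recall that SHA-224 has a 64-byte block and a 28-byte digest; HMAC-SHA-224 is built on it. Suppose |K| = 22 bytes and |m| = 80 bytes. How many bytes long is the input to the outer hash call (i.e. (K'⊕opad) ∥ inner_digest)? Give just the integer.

92

Key is 22 ≤ 64 bytes, zero-padded: |K'| = 64.
Outer input = (K'⊕opad) ∥ H(inner) → 64 + 28 = 92 bytes.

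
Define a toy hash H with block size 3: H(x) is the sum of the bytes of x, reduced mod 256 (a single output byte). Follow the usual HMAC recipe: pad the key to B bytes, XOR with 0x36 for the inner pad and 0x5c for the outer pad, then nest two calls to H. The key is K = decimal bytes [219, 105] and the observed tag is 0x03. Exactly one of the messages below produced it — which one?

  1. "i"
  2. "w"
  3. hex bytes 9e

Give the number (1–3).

Key decimal bytes [219, 105] = db 69 is 2 bytes ≤ B = 3; zero-pad to 3 bytes: K' = db 69 00.
K' ⊕ ipad = ed 5f 36; K' ⊕ opad = 87 35 5c.
m1: inner = H(ed 5f 36 69) = eb; tag = H(87 35 5c eb) = 03 ← matches
m2: inner = H(ed 5f 36 77) = f9; tag = H(87 35 5c f9) = 11
m3: inner = H(ed 5f 36 9e) = 20; tag = H(87 35 5c 20) = 38

1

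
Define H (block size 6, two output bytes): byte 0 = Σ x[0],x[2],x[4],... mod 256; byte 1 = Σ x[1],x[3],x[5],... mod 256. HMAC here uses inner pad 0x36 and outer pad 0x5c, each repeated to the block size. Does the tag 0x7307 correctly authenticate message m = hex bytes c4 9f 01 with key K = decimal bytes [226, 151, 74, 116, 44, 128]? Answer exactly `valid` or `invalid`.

valid

Key decimal bytes [226, 151, 74, 116, 44, 128] = e2 97 4a 74 2c 80 is exactly B = 6 bytes: K' = e2 97 4a 74 2c 80.
K' ⊕ ipad = d4 a1 7c 42 1a b6; K' ⊕ opad = be cb 16 28 70 dc.
Inner hash: even-index sum = 559 mod 256 = 47; odd-index sum = 568 mod 256 = 56 → 2f 38.
Outer hash (recomputed tag): even-index sum = 371 mod 256 = 115; odd-index sum = 519 mod 256 = 7 → 73 07.
Recomputed tag = 7307; claimed = 7307 → match.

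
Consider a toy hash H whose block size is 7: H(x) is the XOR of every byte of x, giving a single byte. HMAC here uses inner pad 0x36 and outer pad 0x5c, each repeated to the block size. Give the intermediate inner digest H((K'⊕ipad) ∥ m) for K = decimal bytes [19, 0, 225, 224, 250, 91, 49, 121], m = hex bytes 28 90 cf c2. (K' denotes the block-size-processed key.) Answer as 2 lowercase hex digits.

Key decimal bytes [19, 0, 225, 224, 250, 91, 49, 121] = 13 00 e1 e0 fa 5b 31 79 is 8 bytes > B = 7, so hash it first: H(key) = fb, then zero-pad to 7 bytes: K' = fb 00 00 00 00 00 00.
K' ⊕ ipad = cd 36 36 36 36 36 36.
Inner input = cd 36 36 36 36 36 36 ∥ 28 90 cf c2.
Inner hash: XOR cd⊕36⊕36⊕36⊕36⊕36⊕36⊕28⊕90⊕cf⊕c2 = 78.

78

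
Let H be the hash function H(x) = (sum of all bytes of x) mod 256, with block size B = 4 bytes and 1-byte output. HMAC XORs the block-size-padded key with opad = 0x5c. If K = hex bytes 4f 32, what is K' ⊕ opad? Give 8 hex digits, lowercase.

136e5c5c

Key hex bytes 4f 32 is 2 bytes ≤ B = 4; zero-pad to 4 bytes: K' = 4f 32 00 00.
XOR each byte with 0x5c: 4f⊕5c=13, 32⊕5c=6e, 00⊕5c=5c, 00⊕5c=5c.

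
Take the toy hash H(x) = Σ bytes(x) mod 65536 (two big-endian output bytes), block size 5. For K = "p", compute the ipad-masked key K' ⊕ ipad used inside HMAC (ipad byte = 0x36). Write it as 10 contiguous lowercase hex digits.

Key "p" = 70 is 1 byte ≤ B = 5; zero-pad to 5 bytes: K' = 70 00 00 00 00.
XOR each byte with 0x36: 70⊕36=46, 00⊕36=36, 00⊕36=36, 00⊕36=36, 00⊕36=36.

4636363636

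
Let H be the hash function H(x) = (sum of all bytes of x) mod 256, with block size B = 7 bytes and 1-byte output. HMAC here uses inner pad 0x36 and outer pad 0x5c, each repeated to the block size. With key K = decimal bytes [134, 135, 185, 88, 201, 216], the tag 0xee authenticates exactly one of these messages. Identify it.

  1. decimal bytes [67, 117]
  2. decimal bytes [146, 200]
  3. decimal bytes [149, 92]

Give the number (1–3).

Key decimal bytes [134, 135, 185, 88, 201, 216] = 86 87 b9 58 c9 d8 is 6 bytes ≤ B = 7; zero-pad to 7 bytes: K' = 86 87 b9 58 c9 d8 00.
K' ⊕ ipad = b0 b1 8f 6e ff ee 36; K' ⊕ opad = da db e5 04 95 84 5c.
m1: inner = H(b0 b1 8f 6e ff ee 36 43 75) = 39; tag = H(da db e5 04 95 84 5c 39) = 4c
m2: inner = H(b0 b1 8f 6e ff ee 36 92 c8) = db; tag = H(da db e5 04 95 84 5c db) = ee ← matches
m3: inner = H(b0 b1 8f 6e ff ee 36 95 5c) = 72; tag = H(da db e5 04 95 84 5c 72) = 85

2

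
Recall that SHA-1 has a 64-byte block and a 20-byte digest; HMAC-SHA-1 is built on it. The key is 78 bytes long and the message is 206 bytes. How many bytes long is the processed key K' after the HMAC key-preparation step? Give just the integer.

Key is 78 > 64 bytes, so it is hashed to 20 bytes then zero-padded to 64: |K'| = 64.

64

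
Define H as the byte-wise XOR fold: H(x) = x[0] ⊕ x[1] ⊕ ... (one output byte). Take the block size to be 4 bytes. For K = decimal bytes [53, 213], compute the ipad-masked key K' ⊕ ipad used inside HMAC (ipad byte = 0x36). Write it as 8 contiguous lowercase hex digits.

Key decimal bytes [53, 213] = 35 d5 is 2 bytes ≤ B = 4; zero-pad to 4 bytes: K' = 35 d5 00 00.
XOR each byte with 0x36: 35⊕36=03, d5⊕36=e3, 00⊕36=36, 00⊕36=36.

03e33636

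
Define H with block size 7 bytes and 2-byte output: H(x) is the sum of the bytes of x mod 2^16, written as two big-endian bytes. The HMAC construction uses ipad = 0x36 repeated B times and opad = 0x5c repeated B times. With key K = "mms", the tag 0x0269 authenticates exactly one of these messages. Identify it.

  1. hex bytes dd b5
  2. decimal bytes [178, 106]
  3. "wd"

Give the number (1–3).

1

Key "mms" = 6d 6d 73 is 3 bytes ≤ B = 7; zero-pad to 7 bytes: K' = 6d 6d 73 00 00 00 00.
K' ⊕ ipad = 5b 5b 45 36 36 36 36; K' ⊕ opad = 31 31 2f 5c 5c 5c 5c.
m1: inner = H(5b 5b 45 36 36 36 36 dd b5) = 03 65; tag = H(31 31 2f 5c 5c 5c 5c 03 65) = 0269 ← matches
m2: inner = H(5b 5b 45 36 36 36 36 b2 6a) = 02 ef; tag = H(31 31 2f 5c 5c 5c 5c 02 ef) = 02f2
m3: inner = H(5b 5b 45 36 36 36 36 77 64) = 02 ae; tag = H(31 31 2f 5c 5c 5c 5c 02 ae) = 02b1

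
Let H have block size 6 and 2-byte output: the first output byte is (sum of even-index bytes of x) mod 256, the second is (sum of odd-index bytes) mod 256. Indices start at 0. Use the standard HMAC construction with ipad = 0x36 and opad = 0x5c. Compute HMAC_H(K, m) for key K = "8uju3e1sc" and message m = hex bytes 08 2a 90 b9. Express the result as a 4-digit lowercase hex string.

Key "8uju3e1sc" = 38 75 6a 75 33 65 31 73 63 is 9 bytes > B = 6, so hash it first: H(key) = 69 c2, then zero-pad to 6 bytes: K' = 69 c2 00 00 00 00.
K' ⊕ ipad = 5f f4 36 36 36 36.  K' ⊕ opad = 35 9e 5c 5c 5c 5c.
Inner input = (K'⊕ipad) ∥ m = 5f f4 36 36 36 36 ∥ 08 2a 90 b9.
Inner hash: even-index sum = 355 mod 256 = 99; odd-index sum = 579 mod 256 = 67 → 63 43.
Outer input = (K'⊕opad) ∥ inner = 35 9e 5c 5c 5c 5c ∥ 63 43.
Outer hash (tag): even-index sum = 336 mod 256 = 80; odd-index sum = 409 mod 256 = 153 → 50 99.

5099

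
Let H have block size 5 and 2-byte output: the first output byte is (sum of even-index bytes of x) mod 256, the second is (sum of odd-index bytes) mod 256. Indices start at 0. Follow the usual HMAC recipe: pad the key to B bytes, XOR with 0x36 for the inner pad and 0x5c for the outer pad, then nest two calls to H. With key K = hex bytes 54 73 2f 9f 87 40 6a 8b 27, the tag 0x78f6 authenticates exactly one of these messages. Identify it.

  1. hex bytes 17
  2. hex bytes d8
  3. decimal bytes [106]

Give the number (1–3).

Key hex bytes 54 73 2f 9f 87 40 6a 8b 27 is 9 bytes > B = 5, so hash it first: H(key) = 9b dd, then zero-pad to 5 bytes: K' = 9b dd 00 00 00.
K' ⊕ ipad = ad eb 36 36 36; K' ⊕ opad = c7 81 5c 5c 5c.
m1: inner = H(ad eb 36 36 36 17) = 19 38; tag = H(c7 81 5c 5c 5c 19 38) = b7f6
m2: inner = H(ad eb 36 36 36 d8) = 19 f9; tag = H(c7 81 5c 5c 5c 19 f9) = 78f6 ← matches
m3: inner = H(ad eb 36 36 36 6a) = 19 8b; tag = H(c7 81 5c 5c 5c 19 8b) = 0af6

2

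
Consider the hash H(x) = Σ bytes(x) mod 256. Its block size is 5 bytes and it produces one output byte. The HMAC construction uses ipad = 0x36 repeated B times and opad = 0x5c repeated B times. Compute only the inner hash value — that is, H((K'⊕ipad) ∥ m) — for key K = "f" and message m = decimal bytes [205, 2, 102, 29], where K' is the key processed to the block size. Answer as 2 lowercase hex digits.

Key "f" = 66 is 1 byte ≤ B = 5; zero-pad to 5 bytes: K' = 66 00 00 00 00.
K' ⊕ ipad = 50 36 36 36 36.
Inner input = 50 36 36 36 36 ∥ cd 02 66 1d.
Inner hash: sum = 80+54+54+54+54+205+2+102+29 = 634; mod 256 = 122 → 7a.

7a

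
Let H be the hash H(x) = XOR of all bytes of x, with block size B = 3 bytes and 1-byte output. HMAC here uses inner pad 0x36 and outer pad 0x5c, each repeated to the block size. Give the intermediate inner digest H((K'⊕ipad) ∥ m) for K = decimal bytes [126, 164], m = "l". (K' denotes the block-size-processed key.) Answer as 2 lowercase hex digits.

80

Key decimal bytes [126, 164] = 7e a4 is 2 bytes ≤ B = 3; zero-pad to 3 bytes: K' = 7e a4 00.
K' ⊕ ipad = 48 92 36.
Inner input = 48 92 36 ∥ 6c.
Inner hash: XOR 48⊕92⊕36⊕6c = 80.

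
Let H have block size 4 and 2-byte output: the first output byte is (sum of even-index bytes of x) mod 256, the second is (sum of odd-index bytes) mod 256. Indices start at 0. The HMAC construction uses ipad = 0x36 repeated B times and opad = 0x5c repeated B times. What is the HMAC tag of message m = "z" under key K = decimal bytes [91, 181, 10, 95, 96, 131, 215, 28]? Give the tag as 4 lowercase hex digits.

Key decimal bytes [91, 181, 10, 95, 96, 131, 215, 28] = 5b b5 0a 5f 60 83 d7 1c is 8 bytes > B = 4, so hash it first: H(key) = 9c b3, then zero-pad to 4 bytes: K' = 9c b3 00 00.
K' ⊕ ipad = aa 85 36 36.  K' ⊕ opad = c0 ef 5c 5c.
Inner input = (K'⊕ipad) ∥ m = aa 85 36 36 ∥ 7a.
Inner hash: even-index sum = 346 mod 256 = 90; odd-index sum = 187 mod 256 = 187 → 5a bb.
Outer input = (K'⊕opad) ∥ inner = c0 ef 5c 5c ∥ 5a bb.
Outer hash (tag): even-index sum = 374 mod 256 = 118; odd-index sum = 518 mod 256 = 6 → 76 06.

7606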